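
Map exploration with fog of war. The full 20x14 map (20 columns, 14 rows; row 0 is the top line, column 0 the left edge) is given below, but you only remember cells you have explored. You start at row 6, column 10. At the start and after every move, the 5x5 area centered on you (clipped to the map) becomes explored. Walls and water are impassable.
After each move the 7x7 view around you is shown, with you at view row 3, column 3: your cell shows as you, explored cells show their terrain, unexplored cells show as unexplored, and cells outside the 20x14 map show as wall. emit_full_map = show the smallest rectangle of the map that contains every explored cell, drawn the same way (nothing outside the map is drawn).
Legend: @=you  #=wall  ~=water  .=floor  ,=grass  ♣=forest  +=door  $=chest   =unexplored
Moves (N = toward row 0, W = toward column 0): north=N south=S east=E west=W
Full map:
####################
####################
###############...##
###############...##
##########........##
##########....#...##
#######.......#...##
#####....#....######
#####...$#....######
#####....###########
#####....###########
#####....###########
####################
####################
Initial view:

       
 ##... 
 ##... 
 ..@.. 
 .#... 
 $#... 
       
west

       
 ###...
 ###...
 ..@...
 ..#...
 .$#...
       

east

       
###... 
###... 
...@.. 
..#... 
.$#... 
       

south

###... 
###... 
...... 
..#@.. 
.$#... 
 .#### 
       

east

##...  
##.... 
...... 
.#.@.. 
$#.... 
.##### 
       

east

#...   
#....# 
.....# 
#..@.# 
#....# 
###### 
       

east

...    
....#. 
....#. 
...@## 
....## 
###### 
       

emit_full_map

###...   
###....#.
.......#.
..#...@##
.$#....##
 .#######

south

....#. 
....#. 
....## 
...@## 
###### 
 ##### 
       

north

...    
....#. 
....#. 
...@## 
....## 
###### 
 ##### 

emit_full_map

###...   
###....#.
.......#.
..#...@##
.$#....##
 .#######
    #####


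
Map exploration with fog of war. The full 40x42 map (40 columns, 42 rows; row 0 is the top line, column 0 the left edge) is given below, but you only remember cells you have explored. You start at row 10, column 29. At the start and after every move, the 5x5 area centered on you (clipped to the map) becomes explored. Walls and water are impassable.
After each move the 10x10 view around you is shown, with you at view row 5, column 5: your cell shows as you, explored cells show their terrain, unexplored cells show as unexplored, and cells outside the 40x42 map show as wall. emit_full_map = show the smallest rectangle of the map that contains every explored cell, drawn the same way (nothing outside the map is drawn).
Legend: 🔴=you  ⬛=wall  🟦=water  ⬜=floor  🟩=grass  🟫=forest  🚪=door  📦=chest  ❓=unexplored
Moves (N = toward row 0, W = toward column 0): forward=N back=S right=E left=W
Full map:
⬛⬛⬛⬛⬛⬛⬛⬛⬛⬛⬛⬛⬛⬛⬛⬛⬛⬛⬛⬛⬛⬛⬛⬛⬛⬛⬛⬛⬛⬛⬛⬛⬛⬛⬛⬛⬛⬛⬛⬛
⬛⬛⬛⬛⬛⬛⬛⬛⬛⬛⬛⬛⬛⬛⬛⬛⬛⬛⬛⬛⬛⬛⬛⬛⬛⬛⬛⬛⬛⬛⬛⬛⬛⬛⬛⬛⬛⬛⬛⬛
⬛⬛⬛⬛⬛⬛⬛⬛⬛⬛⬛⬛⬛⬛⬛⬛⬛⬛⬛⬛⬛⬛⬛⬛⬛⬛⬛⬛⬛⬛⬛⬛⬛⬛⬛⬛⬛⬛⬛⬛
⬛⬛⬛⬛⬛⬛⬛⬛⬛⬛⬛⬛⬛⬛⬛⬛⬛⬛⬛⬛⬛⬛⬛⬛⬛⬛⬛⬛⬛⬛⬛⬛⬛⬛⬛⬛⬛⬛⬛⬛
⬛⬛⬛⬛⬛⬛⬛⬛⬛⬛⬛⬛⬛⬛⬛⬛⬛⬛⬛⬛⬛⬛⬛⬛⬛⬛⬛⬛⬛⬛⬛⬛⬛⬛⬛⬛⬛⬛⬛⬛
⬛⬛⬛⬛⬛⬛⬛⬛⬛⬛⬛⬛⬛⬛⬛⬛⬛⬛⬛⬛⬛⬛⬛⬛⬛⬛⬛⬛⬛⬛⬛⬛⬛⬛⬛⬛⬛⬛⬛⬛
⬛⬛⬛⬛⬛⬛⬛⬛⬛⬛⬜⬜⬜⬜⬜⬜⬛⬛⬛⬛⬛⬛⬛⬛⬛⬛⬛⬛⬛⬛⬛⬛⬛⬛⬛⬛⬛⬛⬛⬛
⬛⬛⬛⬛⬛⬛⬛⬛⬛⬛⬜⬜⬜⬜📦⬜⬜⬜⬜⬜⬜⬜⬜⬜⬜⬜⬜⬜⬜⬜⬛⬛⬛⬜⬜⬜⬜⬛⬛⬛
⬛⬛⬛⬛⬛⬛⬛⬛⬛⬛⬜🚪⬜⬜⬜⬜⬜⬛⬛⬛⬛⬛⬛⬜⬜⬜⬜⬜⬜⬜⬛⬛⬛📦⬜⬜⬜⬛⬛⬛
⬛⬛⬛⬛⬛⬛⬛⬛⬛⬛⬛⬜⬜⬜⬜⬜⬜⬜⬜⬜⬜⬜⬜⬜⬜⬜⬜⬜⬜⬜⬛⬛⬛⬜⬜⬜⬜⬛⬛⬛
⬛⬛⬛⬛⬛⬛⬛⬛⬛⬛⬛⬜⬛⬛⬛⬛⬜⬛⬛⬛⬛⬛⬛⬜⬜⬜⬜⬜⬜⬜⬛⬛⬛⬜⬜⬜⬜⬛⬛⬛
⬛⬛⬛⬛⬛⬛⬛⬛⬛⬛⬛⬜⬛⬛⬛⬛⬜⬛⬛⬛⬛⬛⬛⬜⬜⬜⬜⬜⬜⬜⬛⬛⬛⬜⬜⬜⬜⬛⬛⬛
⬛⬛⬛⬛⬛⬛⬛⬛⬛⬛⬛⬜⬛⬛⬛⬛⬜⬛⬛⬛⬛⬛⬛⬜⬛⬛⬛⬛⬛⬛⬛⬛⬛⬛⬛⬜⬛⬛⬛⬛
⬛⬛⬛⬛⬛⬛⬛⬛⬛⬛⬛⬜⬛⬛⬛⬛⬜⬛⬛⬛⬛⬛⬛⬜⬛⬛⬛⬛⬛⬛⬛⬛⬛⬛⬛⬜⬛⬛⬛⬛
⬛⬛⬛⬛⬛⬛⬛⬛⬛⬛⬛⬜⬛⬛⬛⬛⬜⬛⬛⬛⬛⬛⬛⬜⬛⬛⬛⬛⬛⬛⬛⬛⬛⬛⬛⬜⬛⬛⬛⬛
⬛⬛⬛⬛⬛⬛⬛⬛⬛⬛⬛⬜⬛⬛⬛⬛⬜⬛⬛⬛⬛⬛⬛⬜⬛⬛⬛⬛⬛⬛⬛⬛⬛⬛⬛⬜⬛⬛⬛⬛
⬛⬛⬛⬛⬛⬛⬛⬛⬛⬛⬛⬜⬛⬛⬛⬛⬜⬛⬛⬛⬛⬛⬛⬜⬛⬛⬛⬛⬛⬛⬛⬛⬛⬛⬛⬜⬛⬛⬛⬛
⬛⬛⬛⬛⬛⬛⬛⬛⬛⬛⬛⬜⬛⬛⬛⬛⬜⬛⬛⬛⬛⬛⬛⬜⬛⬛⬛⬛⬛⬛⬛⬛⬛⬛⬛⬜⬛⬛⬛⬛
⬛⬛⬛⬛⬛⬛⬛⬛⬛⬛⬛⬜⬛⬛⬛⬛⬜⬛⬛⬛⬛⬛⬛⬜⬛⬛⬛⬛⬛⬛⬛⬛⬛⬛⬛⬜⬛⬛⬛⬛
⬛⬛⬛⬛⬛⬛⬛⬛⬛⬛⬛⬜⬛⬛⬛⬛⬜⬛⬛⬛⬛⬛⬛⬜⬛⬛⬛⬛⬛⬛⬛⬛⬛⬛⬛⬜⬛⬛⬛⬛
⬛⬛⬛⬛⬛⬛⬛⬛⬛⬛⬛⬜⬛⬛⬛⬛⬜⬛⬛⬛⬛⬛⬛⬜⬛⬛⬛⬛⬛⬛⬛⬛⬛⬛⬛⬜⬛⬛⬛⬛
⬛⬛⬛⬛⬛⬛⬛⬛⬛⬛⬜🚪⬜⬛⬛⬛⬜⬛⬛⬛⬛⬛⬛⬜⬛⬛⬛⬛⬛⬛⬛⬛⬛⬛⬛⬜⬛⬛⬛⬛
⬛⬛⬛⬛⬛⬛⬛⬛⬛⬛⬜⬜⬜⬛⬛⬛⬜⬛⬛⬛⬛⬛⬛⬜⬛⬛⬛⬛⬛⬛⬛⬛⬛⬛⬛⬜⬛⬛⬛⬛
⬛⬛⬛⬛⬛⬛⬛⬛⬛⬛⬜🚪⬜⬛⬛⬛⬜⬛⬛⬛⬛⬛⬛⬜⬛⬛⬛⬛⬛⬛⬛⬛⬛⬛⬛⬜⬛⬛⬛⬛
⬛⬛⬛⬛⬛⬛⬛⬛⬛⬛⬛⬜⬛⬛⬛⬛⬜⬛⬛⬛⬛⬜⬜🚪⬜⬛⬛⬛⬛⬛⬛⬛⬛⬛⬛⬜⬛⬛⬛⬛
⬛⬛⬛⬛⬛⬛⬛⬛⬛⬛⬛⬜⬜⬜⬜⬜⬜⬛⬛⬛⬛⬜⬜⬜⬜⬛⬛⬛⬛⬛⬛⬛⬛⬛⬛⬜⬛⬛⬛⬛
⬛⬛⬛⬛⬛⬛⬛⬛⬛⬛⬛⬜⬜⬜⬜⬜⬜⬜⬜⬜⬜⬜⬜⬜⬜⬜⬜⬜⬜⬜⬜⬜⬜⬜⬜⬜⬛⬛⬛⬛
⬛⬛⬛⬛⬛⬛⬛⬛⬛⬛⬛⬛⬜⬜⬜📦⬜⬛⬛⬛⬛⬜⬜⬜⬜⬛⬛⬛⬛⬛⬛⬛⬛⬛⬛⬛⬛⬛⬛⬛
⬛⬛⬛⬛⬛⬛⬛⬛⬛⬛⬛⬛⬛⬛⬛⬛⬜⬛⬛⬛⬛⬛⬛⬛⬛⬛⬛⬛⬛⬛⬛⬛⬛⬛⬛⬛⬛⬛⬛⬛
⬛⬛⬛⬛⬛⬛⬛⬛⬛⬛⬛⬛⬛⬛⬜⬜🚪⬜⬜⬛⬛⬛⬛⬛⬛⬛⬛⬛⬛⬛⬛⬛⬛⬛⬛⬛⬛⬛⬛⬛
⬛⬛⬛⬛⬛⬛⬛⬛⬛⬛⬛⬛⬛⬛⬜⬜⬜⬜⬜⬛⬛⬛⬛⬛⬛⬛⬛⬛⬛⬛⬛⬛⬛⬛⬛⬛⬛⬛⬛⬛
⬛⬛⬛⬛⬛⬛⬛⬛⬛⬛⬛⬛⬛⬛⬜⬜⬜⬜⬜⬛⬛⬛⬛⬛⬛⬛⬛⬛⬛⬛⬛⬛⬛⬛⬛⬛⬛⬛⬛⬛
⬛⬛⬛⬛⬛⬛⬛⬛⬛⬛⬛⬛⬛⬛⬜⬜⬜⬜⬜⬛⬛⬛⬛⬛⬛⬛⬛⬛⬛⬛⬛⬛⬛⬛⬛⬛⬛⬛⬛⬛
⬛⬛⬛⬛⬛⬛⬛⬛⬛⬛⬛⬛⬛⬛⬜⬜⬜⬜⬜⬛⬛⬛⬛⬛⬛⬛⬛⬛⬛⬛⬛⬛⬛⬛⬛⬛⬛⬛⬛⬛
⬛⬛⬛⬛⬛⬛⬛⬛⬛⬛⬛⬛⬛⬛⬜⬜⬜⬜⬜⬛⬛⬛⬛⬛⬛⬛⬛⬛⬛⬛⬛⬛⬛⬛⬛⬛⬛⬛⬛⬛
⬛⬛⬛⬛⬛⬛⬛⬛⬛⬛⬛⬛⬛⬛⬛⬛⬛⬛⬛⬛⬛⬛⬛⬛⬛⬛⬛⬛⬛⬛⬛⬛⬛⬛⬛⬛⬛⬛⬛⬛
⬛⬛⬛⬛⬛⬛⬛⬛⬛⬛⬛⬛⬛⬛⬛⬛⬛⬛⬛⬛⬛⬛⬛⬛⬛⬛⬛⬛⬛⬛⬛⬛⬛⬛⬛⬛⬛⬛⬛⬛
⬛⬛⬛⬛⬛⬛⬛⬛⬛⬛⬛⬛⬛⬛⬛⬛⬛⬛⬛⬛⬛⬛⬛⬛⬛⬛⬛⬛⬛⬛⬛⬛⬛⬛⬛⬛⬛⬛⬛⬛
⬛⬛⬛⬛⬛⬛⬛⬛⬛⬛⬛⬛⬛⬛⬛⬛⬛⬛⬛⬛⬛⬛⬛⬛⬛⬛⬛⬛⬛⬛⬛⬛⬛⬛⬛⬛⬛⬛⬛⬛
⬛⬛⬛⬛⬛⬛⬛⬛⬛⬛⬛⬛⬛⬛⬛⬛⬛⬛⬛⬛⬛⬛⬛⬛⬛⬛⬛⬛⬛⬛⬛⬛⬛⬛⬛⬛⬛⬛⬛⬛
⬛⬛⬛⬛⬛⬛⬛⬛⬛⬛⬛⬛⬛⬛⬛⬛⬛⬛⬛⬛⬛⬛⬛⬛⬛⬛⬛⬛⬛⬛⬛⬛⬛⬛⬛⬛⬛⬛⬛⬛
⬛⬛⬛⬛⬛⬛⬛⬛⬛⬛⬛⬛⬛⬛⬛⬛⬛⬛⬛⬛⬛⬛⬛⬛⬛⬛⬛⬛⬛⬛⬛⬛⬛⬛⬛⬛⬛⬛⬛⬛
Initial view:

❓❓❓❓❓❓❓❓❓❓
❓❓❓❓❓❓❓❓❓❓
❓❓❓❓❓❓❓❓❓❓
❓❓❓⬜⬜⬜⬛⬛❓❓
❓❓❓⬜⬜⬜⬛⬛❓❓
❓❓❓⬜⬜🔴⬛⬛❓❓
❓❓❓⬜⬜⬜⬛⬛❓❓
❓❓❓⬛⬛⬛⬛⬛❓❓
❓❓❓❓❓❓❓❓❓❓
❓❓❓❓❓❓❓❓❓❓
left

❓❓❓❓❓❓❓❓❓❓
❓❓❓❓❓❓❓❓❓❓
❓❓❓❓❓❓❓❓❓❓
❓❓❓⬜⬜⬜⬜⬛⬛❓
❓❓❓⬜⬜⬜⬜⬛⬛❓
❓❓❓⬜⬜🔴⬜⬛⬛❓
❓❓❓⬜⬜⬜⬜⬛⬛❓
❓❓❓⬛⬛⬛⬛⬛⬛❓
❓❓❓❓❓❓❓❓❓❓
❓❓❓❓❓❓❓❓❓❓

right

❓❓❓❓❓❓❓❓❓❓
❓❓❓❓❓❓❓❓❓❓
❓❓❓❓❓❓❓❓❓❓
❓❓⬜⬜⬜⬜⬛⬛❓❓
❓❓⬜⬜⬜⬜⬛⬛❓❓
❓❓⬜⬜⬜🔴⬛⬛❓❓
❓❓⬜⬜⬜⬜⬛⬛❓❓
❓❓⬛⬛⬛⬛⬛⬛❓❓
❓❓❓❓❓❓❓❓❓❓
❓❓❓❓❓❓❓❓❓❓

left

❓❓❓❓❓❓❓❓❓❓
❓❓❓❓❓❓❓❓❓❓
❓❓❓❓❓❓❓❓❓❓
❓❓❓⬜⬜⬜⬜⬛⬛❓
❓❓❓⬜⬜⬜⬜⬛⬛❓
❓❓❓⬜⬜🔴⬜⬛⬛❓
❓❓❓⬜⬜⬜⬜⬛⬛❓
❓❓❓⬛⬛⬛⬛⬛⬛❓
❓❓❓❓❓❓❓❓❓❓
❓❓❓❓❓❓❓❓❓❓

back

❓❓❓❓❓❓❓❓❓❓
❓❓❓❓❓❓❓❓❓❓
❓❓❓⬜⬜⬜⬜⬛⬛❓
❓❓❓⬜⬜⬜⬜⬛⬛❓
❓❓❓⬜⬜⬜⬜⬛⬛❓
❓❓❓⬜⬜🔴⬜⬛⬛❓
❓❓❓⬛⬛⬛⬛⬛⬛❓
❓❓❓⬛⬛⬛⬛⬛❓❓
❓❓❓❓❓❓❓❓❓❓
❓❓❓❓❓❓❓❓❓❓

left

❓❓❓❓❓❓❓❓❓❓
❓❓❓❓❓❓❓❓❓❓
❓❓❓❓⬜⬜⬜⬜⬛⬛
❓❓❓⬜⬜⬜⬜⬜⬛⬛
❓❓❓⬜⬜⬜⬜⬜⬛⬛
❓❓❓⬜⬜🔴⬜⬜⬛⬛
❓❓❓⬛⬛⬛⬛⬛⬛⬛
❓❓❓⬛⬛⬛⬛⬛⬛❓
❓❓❓❓❓❓❓❓❓❓
❓❓❓❓❓❓❓❓❓❓

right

❓❓❓❓❓❓❓❓❓❓
❓❓❓❓❓❓❓❓❓❓
❓❓❓⬜⬜⬜⬜⬛⬛❓
❓❓⬜⬜⬜⬜⬜⬛⬛❓
❓❓⬜⬜⬜⬜⬜⬛⬛❓
❓❓⬜⬜⬜🔴⬜⬛⬛❓
❓❓⬛⬛⬛⬛⬛⬛⬛❓
❓❓⬛⬛⬛⬛⬛⬛❓❓
❓❓❓❓❓❓❓❓❓❓
❓❓❓❓❓❓❓❓❓❓

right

❓❓❓❓❓❓❓❓❓❓
❓❓❓❓❓❓❓❓❓❓
❓❓⬜⬜⬜⬜⬛⬛❓❓
❓⬜⬜⬜⬜⬜⬛⬛❓❓
❓⬜⬜⬜⬜⬜⬛⬛❓❓
❓⬜⬜⬜⬜🔴⬛⬛❓❓
❓⬛⬛⬛⬛⬛⬛⬛❓❓
❓⬛⬛⬛⬛⬛⬛⬛❓❓
❓❓❓❓❓❓❓❓❓❓
❓❓❓❓❓❓❓❓❓❓

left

❓❓❓❓❓❓❓❓❓❓
❓❓❓❓❓❓❓❓❓❓
❓❓❓⬜⬜⬜⬜⬛⬛❓
❓❓⬜⬜⬜⬜⬜⬛⬛❓
❓❓⬜⬜⬜⬜⬜⬛⬛❓
❓❓⬜⬜⬜🔴⬜⬛⬛❓
❓❓⬛⬛⬛⬛⬛⬛⬛❓
❓❓⬛⬛⬛⬛⬛⬛⬛❓
❓❓❓❓❓❓❓❓❓❓
❓❓❓❓❓❓❓❓❓❓

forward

❓❓❓❓❓❓❓❓❓❓
❓❓❓❓❓❓❓❓❓❓
❓❓❓❓❓❓❓❓❓❓
❓❓❓⬜⬜⬜⬜⬛⬛❓
❓❓⬜⬜⬜⬜⬜⬛⬛❓
❓❓⬜⬜⬜🔴⬜⬛⬛❓
❓❓⬜⬜⬜⬜⬜⬛⬛❓
❓❓⬛⬛⬛⬛⬛⬛⬛❓
❓❓⬛⬛⬛⬛⬛⬛⬛❓
❓❓❓❓❓❓❓❓❓❓

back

❓❓❓❓❓❓❓❓❓❓
❓❓❓❓❓❓❓❓❓❓
❓❓❓⬜⬜⬜⬜⬛⬛❓
❓❓⬜⬜⬜⬜⬜⬛⬛❓
❓❓⬜⬜⬜⬜⬜⬛⬛❓
❓❓⬜⬜⬜🔴⬜⬛⬛❓
❓❓⬛⬛⬛⬛⬛⬛⬛❓
❓❓⬛⬛⬛⬛⬛⬛⬛❓
❓❓❓❓❓❓❓❓❓❓
❓❓❓❓❓❓❓❓❓❓

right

❓❓❓❓❓❓❓❓❓❓
❓❓❓❓❓❓❓❓❓❓
❓❓⬜⬜⬜⬜⬛⬛❓❓
❓⬜⬜⬜⬜⬜⬛⬛❓❓
❓⬜⬜⬜⬜⬜⬛⬛❓❓
❓⬜⬜⬜⬜🔴⬛⬛❓❓
❓⬛⬛⬛⬛⬛⬛⬛❓❓
❓⬛⬛⬛⬛⬛⬛⬛❓❓
❓❓❓❓❓❓❓❓❓❓
❓❓❓❓❓❓❓❓❓❓


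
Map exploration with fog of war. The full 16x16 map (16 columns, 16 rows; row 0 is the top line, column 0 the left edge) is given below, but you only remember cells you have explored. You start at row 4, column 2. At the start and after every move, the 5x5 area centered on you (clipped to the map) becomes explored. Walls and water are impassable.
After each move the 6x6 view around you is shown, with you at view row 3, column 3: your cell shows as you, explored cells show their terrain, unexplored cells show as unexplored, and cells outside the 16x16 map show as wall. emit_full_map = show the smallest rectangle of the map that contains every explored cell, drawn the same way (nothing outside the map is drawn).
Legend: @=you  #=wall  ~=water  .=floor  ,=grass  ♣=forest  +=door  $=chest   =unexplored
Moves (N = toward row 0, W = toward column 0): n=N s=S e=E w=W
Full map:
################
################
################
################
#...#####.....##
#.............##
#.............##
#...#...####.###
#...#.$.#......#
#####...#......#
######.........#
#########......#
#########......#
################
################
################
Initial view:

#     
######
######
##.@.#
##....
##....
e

      
######
######
#..@##
#.....
#.....

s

######
######
#...##
#..@..
#.....
 ...#.

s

######
#...##
#.....
#..@..
 ...#.
 ...#.

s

#...##
#.....
#.....
 ..@#.
 ...#.
 ####.

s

#.....
#.....
 ...#.
 ..@#.
 ####.
 #####

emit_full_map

######
######
#...##
#.....
#.....
 ...#.
 ..@#.
 ####.
 #####

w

##....
##....
##...#
##.@.#
######
######

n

##...#
##....
##....
##.@.#
##...#
######

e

#...##
#.....
#.....
#..@#.
#...#.
#####.

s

#.....
#.....
#...#.
#..@#.
#####.
######

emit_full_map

######
######
#...##
#.....
#.....
#...#.
#..@#.
#####.
######

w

##....
##....
##...#
##.@.#
######
######

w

###...
###...
###...
###@..
######
######


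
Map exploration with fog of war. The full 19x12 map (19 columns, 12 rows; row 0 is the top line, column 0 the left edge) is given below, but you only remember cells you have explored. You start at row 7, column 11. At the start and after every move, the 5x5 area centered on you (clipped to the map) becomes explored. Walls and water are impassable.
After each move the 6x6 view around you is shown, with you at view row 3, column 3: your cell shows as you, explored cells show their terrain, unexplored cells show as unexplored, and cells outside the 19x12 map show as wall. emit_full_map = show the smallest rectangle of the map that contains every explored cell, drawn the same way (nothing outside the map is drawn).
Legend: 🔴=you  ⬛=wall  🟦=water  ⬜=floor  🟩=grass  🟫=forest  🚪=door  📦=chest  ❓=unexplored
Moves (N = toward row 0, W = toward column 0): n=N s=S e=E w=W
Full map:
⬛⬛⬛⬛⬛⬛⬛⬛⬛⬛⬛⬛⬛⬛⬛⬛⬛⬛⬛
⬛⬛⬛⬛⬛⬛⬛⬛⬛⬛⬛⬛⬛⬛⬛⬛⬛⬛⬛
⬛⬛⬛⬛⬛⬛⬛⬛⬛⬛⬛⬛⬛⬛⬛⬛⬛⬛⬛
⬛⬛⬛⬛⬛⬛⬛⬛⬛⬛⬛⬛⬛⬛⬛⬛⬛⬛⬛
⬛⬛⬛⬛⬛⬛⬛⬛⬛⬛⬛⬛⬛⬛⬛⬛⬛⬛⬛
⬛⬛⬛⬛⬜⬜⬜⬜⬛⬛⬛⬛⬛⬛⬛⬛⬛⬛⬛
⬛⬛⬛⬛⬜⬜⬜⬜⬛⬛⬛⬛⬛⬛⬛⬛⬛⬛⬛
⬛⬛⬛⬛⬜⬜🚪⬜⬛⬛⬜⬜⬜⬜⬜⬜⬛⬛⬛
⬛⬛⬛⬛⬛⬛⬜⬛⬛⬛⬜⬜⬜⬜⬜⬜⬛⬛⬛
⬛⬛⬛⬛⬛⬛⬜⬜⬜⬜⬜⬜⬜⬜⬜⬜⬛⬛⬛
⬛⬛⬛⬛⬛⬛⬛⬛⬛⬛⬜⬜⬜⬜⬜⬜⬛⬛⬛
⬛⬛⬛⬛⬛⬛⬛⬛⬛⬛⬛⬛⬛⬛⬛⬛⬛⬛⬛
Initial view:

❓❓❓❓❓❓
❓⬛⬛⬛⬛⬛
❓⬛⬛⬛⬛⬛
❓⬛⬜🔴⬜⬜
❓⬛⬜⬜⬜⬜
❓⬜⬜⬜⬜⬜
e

❓❓❓❓❓❓
⬛⬛⬛⬛⬛⬛
⬛⬛⬛⬛⬛⬛
⬛⬜⬜🔴⬜⬜
⬛⬜⬜⬜⬜⬜
⬜⬜⬜⬜⬜⬜

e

❓❓❓❓❓❓
⬛⬛⬛⬛⬛⬛
⬛⬛⬛⬛⬛⬛
⬜⬜⬜🔴⬜⬜
⬜⬜⬜⬜⬜⬜
⬜⬜⬜⬜⬜⬜

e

❓❓❓❓❓❓
⬛⬛⬛⬛⬛⬛
⬛⬛⬛⬛⬛⬛
⬜⬜⬜🔴⬜⬛
⬜⬜⬜⬜⬜⬛
⬜⬜⬜⬜⬜⬛

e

❓❓❓❓❓❓
⬛⬛⬛⬛⬛⬛
⬛⬛⬛⬛⬛⬛
⬜⬜⬜🔴⬛⬛
⬜⬜⬜⬜⬛⬛
⬜⬜⬜⬜⬛⬛

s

⬛⬛⬛⬛⬛⬛
⬛⬛⬛⬛⬛⬛
⬜⬜⬜⬜⬛⬛
⬜⬜⬜🔴⬛⬛
⬜⬜⬜⬜⬛⬛
❓⬜⬜⬜⬛⬛

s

⬛⬛⬛⬛⬛⬛
⬜⬜⬜⬜⬛⬛
⬜⬜⬜⬜⬛⬛
⬜⬜⬜🔴⬛⬛
❓⬜⬜⬜⬛⬛
❓⬛⬛⬛⬛⬛

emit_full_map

⬛⬛⬛⬛⬛⬛⬛⬛⬛
⬛⬛⬛⬛⬛⬛⬛⬛⬛
⬛⬜⬜⬜⬜⬜⬜⬛⬛
⬛⬜⬜⬜⬜⬜⬜⬛⬛
⬜⬜⬜⬜⬜⬜🔴⬛⬛
❓❓❓❓⬜⬜⬜⬛⬛
❓❓❓❓⬛⬛⬛⬛⬛

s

⬜⬜⬜⬜⬛⬛
⬜⬜⬜⬜⬛⬛
⬜⬜⬜⬜⬛⬛
❓⬜⬜🔴⬛⬛
❓⬛⬛⬛⬛⬛
⬛⬛⬛⬛⬛⬛

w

⬜⬜⬜⬜⬜⬛
⬜⬜⬜⬜⬜⬛
⬜⬜⬜⬜⬜⬛
❓⬜⬜🔴⬜⬛
❓⬛⬛⬛⬛⬛
⬛⬛⬛⬛⬛⬛

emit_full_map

⬛⬛⬛⬛⬛⬛⬛⬛⬛
⬛⬛⬛⬛⬛⬛⬛⬛⬛
⬛⬜⬜⬜⬜⬜⬜⬛⬛
⬛⬜⬜⬜⬜⬜⬜⬛⬛
⬜⬜⬜⬜⬜⬜⬜⬛⬛
❓❓❓⬜⬜🔴⬜⬛⬛
❓❓❓⬛⬛⬛⬛⬛⬛


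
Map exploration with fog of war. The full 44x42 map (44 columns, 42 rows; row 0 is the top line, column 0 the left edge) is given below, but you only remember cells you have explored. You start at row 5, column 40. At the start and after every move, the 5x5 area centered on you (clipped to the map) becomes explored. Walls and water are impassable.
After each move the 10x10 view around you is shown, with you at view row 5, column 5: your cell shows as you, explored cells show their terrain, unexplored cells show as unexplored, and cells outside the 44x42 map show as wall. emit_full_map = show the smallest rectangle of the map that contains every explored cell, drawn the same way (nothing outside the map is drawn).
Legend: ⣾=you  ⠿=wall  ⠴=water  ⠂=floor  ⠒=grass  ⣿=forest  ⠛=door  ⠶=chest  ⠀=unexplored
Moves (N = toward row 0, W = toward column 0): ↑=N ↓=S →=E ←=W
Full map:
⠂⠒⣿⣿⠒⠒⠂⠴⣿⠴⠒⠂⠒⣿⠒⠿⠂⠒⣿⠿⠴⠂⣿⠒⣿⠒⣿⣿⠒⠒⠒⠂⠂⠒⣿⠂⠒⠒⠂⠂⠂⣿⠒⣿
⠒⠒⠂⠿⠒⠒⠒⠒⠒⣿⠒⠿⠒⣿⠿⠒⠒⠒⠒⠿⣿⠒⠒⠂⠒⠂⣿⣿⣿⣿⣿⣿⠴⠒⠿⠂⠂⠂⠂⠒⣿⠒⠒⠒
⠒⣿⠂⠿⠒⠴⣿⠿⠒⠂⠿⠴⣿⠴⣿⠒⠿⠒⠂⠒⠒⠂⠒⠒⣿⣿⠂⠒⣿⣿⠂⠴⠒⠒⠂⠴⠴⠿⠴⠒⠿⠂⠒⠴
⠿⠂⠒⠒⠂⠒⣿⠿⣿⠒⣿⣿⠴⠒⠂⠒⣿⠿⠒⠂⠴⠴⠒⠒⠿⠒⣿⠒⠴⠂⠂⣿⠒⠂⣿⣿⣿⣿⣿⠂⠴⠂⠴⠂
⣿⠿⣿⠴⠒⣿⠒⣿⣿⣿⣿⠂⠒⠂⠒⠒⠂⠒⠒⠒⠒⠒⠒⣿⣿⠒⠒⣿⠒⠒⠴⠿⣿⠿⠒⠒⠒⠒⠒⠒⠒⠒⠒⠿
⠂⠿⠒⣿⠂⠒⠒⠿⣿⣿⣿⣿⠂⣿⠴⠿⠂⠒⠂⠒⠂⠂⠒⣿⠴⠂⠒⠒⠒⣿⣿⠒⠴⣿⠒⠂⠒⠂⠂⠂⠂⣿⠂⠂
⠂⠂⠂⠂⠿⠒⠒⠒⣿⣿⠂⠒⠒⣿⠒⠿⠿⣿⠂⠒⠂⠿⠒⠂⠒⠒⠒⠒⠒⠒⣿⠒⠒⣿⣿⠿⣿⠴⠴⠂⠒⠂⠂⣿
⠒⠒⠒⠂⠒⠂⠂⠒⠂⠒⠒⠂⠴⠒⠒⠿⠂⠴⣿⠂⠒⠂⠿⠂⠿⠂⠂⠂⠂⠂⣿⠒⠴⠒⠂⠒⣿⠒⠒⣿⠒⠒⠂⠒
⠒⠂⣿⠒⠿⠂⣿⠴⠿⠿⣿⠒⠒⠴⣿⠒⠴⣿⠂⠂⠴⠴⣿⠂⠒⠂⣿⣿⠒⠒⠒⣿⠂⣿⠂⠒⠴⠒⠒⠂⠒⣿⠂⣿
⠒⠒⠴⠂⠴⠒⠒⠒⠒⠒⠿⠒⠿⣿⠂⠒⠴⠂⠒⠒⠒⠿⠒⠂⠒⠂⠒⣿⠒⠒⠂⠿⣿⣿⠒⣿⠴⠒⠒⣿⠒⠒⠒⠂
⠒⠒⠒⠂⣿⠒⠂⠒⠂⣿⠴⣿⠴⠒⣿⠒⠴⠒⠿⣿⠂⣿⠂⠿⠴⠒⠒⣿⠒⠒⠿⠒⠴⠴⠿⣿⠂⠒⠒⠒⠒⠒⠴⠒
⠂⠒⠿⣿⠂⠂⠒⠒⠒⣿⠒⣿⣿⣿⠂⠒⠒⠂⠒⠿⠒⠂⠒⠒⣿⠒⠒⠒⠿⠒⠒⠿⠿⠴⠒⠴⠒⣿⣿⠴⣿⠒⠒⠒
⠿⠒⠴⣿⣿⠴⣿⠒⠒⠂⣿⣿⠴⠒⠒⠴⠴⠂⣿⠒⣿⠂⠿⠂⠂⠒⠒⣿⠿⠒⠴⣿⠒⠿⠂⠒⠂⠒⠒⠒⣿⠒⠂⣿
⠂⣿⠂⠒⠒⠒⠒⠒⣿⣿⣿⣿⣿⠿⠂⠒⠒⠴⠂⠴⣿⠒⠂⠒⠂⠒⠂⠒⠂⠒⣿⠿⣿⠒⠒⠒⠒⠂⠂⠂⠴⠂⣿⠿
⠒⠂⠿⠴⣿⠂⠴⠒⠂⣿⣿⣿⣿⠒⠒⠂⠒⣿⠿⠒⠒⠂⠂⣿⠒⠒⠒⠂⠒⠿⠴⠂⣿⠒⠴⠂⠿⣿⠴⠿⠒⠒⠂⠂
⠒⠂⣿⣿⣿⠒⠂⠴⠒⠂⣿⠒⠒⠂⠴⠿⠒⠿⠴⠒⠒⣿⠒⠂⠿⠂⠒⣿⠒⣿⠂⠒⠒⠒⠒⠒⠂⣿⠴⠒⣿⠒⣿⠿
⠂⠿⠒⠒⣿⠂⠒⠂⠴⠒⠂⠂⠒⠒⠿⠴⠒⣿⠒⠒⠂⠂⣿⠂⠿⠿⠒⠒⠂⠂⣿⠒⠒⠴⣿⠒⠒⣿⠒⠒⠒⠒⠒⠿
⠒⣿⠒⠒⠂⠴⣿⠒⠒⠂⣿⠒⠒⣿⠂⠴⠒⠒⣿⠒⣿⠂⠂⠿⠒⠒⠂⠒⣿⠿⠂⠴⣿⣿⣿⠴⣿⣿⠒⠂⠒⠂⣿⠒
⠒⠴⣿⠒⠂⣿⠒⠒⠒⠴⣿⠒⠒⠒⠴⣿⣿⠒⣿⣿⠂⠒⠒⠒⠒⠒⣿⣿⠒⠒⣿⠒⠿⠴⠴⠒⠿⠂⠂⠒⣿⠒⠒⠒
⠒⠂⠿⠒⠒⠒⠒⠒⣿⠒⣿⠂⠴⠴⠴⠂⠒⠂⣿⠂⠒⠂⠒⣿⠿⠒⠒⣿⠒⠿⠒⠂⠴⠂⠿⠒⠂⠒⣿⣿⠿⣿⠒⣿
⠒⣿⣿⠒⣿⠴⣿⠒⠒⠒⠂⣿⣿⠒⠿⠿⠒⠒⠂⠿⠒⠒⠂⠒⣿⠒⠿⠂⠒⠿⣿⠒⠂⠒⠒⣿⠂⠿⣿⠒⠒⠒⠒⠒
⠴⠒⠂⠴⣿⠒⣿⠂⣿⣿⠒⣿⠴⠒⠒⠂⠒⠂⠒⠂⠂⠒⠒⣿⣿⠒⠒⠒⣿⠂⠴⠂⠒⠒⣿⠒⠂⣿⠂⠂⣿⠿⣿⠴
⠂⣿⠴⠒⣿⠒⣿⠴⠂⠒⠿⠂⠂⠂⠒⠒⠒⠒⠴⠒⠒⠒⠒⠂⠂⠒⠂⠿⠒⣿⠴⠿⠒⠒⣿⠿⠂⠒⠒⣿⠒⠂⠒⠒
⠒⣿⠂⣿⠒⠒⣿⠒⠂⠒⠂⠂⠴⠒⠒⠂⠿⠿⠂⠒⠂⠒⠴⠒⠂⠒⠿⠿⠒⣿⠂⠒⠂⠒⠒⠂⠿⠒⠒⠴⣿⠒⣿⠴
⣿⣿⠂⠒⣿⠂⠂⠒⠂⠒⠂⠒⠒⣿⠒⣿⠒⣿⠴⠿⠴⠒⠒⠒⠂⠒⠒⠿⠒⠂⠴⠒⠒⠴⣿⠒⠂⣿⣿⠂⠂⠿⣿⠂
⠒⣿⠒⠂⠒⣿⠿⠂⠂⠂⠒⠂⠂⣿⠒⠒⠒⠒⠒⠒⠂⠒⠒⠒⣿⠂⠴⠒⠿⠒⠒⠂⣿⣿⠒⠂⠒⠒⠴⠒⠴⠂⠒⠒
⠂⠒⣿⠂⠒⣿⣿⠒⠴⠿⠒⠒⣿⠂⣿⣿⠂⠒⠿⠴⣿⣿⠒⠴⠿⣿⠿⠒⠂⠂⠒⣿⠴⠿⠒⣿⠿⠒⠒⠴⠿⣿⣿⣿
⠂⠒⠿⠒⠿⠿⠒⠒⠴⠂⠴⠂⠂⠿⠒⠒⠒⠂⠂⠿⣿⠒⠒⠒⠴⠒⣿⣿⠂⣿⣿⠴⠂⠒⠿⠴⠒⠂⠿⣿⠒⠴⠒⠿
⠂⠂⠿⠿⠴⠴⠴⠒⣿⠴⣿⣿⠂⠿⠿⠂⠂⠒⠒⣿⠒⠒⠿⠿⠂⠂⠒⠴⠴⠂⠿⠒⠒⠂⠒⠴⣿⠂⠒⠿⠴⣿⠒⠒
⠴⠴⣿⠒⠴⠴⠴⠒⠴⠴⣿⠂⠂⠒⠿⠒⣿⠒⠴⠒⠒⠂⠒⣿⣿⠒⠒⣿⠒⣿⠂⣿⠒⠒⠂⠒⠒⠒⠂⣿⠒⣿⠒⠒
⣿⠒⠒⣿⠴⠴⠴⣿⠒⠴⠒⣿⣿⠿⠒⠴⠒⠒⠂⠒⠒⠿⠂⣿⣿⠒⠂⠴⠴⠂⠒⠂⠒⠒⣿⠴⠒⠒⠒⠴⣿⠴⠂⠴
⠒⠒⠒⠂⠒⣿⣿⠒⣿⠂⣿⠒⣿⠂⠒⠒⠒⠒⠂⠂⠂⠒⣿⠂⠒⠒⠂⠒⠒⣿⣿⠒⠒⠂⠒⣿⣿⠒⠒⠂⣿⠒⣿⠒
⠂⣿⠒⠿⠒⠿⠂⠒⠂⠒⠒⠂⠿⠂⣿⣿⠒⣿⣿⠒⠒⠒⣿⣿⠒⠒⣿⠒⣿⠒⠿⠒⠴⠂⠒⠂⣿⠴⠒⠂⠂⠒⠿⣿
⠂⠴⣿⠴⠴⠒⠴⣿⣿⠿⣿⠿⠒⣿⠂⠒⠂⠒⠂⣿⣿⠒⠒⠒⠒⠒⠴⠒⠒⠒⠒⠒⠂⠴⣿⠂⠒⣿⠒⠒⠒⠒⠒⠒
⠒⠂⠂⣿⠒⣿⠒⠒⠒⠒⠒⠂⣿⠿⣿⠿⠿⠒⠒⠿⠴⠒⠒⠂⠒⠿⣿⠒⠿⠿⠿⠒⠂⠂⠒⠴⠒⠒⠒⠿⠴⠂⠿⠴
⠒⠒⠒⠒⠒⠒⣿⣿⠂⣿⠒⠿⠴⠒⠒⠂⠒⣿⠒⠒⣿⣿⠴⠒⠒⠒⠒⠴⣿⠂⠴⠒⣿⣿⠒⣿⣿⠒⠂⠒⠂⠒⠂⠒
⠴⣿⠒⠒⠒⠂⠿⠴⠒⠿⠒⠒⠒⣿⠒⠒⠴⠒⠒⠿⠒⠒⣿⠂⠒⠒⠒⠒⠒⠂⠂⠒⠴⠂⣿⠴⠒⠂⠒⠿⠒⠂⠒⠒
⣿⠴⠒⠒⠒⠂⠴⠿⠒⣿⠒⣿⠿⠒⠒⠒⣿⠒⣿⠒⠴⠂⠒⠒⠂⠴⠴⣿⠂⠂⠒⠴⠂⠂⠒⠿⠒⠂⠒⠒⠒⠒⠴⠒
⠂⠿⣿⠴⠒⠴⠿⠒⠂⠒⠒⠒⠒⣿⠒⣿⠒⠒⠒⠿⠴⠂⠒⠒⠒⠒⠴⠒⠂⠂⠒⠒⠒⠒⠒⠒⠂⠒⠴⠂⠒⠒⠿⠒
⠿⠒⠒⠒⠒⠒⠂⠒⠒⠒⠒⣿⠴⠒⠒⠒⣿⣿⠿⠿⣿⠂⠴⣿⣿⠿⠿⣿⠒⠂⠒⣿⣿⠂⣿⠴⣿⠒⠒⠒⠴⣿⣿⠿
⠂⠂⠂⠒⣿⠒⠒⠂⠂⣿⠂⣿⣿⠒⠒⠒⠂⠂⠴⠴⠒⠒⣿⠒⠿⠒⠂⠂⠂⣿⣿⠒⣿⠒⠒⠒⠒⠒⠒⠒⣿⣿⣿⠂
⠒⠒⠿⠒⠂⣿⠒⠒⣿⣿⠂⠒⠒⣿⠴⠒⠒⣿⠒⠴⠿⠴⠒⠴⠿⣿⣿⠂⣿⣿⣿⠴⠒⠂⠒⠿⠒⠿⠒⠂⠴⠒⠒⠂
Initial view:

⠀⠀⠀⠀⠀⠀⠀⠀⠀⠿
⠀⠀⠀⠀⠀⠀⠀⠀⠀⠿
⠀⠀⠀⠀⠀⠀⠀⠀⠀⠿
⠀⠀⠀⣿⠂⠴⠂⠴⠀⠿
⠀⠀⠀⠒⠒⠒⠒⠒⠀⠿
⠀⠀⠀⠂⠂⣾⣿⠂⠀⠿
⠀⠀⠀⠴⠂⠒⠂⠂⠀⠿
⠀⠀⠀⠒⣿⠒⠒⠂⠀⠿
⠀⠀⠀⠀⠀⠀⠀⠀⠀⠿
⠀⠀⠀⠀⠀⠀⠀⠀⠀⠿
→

⠀⠀⠀⠀⠀⠀⠀⠀⠿⠿
⠀⠀⠀⠀⠀⠀⠀⠀⠿⠿
⠀⠀⠀⠀⠀⠀⠀⠀⠿⠿
⠀⠀⣿⠂⠴⠂⠴⠂⠿⠿
⠀⠀⠒⠒⠒⠒⠒⠿⠿⠿
⠀⠀⠂⠂⠂⣾⠂⠂⠿⠿
⠀⠀⠴⠂⠒⠂⠂⣿⠿⠿
⠀⠀⠒⣿⠒⠒⠂⠒⠿⠿
⠀⠀⠀⠀⠀⠀⠀⠀⠿⠿
⠀⠀⠀⠀⠀⠀⠀⠀⠿⠿

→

⠀⠀⠀⠀⠀⠀⠀⠿⠿⠿
⠀⠀⠀⠀⠀⠀⠀⠿⠿⠿
⠀⠀⠀⠀⠀⠀⠀⠿⠿⠿
⠀⣿⠂⠴⠂⠴⠂⠿⠿⠿
⠀⠒⠒⠒⠒⠒⠿⠿⠿⠿
⠀⠂⠂⠂⣿⣾⠂⠿⠿⠿
⠀⠴⠂⠒⠂⠂⣿⠿⠿⠿
⠀⠒⣿⠒⠒⠂⠒⠿⠿⠿
⠀⠀⠀⠀⠀⠀⠀⠿⠿⠿
⠀⠀⠀⠀⠀⠀⠀⠿⠿⠿

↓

⠀⠀⠀⠀⠀⠀⠀⠿⠿⠿
⠀⠀⠀⠀⠀⠀⠀⠿⠿⠿
⠀⣿⠂⠴⠂⠴⠂⠿⠿⠿
⠀⠒⠒⠒⠒⠒⠿⠿⠿⠿
⠀⠂⠂⠂⣿⠂⠂⠿⠿⠿
⠀⠴⠂⠒⠂⣾⣿⠿⠿⠿
⠀⠒⣿⠒⠒⠂⠒⠿⠿⠿
⠀⠀⠀⠒⣿⠂⣿⠿⠿⠿
⠀⠀⠀⠀⠀⠀⠀⠿⠿⠿
⠀⠀⠀⠀⠀⠀⠀⠿⠿⠿

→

⠀⠀⠀⠀⠀⠀⠿⠿⠿⠿
⠀⠀⠀⠀⠀⠀⠿⠿⠿⠿
⣿⠂⠴⠂⠴⠂⠿⠿⠿⠿
⠒⠒⠒⠒⠒⠿⠿⠿⠿⠿
⠂⠂⠂⣿⠂⠂⠿⠿⠿⠿
⠴⠂⠒⠂⠂⣾⠿⠿⠿⠿
⠒⣿⠒⠒⠂⠒⠿⠿⠿⠿
⠀⠀⠒⣿⠂⣿⠿⠿⠿⠿
⠀⠀⠀⠀⠀⠀⠿⠿⠿⠿
⠀⠀⠀⠀⠀⠀⠿⠿⠿⠿

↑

⠀⠀⠀⠀⠀⠀⠿⠿⠿⠿
⠀⠀⠀⠀⠀⠀⠿⠿⠿⠿
⠀⠀⠀⠀⠀⠀⠿⠿⠿⠿
⣿⠂⠴⠂⠴⠂⠿⠿⠿⠿
⠒⠒⠒⠒⠒⠿⠿⠿⠿⠿
⠂⠂⠂⣿⠂⣾⠿⠿⠿⠿
⠴⠂⠒⠂⠂⣿⠿⠿⠿⠿
⠒⣿⠒⠒⠂⠒⠿⠿⠿⠿
⠀⠀⠒⣿⠂⣿⠿⠿⠿⠿
⠀⠀⠀⠀⠀⠀⠿⠿⠿⠿

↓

⠀⠀⠀⠀⠀⠀⠿⠿⠿⠿
⠀⠀⠀⠀⠀⠀⠿⠿⠿⠿
⣿⠂⠴⠂⠴⠂⠿⠿⠿⠿
⠒⠒⠒⠒⠒⠿⠿⠿⠿⠿
⠂⠂⠂⣿⠂⠂⠿⠿⠿⠿
⠴⠂⠒⠂⠂⣾⠿⠿⠿⠿
⠒⣿⠒⠒⠂⠒⠿⠿⠿⠿
⠀⠀⠒⣿⠂⣿⠿⠿⠿⠿
⠀⠀⠀⠀⠀⠀⠿⠿⠿⠿
⠀⠀⠀⠀⠀⠀⠿⠿⠿⠿

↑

⠀⠀⠀⠀⠀⠀⠿⠿⠿⠿
⠀⠀⠀⠀⠀⠀⠿⠿⠿⠿
⠀⠀⠀⠀⠀⠀⠿⠿⠿⠿
⣿⠂⠴⠂⠴⠂⠿⠿⠿⠿
⠒⠒⠒⠒⠒⠿⠿⠿⠿⠿
⠂⠂⠂⣿⠂⣾⠿⠿⠿⠿
⠴⠂⠒⠂⠂⣿⠿⠿⠿⠿
⠒⣿⠒⠒⠂⠒⠿⠿⠿⠿
⠀⠀⠒⣿⠂⣿⠿⠿⠿⠿
⠀⠀⠀⠀⠀⠀⠿⠿⠿⠿


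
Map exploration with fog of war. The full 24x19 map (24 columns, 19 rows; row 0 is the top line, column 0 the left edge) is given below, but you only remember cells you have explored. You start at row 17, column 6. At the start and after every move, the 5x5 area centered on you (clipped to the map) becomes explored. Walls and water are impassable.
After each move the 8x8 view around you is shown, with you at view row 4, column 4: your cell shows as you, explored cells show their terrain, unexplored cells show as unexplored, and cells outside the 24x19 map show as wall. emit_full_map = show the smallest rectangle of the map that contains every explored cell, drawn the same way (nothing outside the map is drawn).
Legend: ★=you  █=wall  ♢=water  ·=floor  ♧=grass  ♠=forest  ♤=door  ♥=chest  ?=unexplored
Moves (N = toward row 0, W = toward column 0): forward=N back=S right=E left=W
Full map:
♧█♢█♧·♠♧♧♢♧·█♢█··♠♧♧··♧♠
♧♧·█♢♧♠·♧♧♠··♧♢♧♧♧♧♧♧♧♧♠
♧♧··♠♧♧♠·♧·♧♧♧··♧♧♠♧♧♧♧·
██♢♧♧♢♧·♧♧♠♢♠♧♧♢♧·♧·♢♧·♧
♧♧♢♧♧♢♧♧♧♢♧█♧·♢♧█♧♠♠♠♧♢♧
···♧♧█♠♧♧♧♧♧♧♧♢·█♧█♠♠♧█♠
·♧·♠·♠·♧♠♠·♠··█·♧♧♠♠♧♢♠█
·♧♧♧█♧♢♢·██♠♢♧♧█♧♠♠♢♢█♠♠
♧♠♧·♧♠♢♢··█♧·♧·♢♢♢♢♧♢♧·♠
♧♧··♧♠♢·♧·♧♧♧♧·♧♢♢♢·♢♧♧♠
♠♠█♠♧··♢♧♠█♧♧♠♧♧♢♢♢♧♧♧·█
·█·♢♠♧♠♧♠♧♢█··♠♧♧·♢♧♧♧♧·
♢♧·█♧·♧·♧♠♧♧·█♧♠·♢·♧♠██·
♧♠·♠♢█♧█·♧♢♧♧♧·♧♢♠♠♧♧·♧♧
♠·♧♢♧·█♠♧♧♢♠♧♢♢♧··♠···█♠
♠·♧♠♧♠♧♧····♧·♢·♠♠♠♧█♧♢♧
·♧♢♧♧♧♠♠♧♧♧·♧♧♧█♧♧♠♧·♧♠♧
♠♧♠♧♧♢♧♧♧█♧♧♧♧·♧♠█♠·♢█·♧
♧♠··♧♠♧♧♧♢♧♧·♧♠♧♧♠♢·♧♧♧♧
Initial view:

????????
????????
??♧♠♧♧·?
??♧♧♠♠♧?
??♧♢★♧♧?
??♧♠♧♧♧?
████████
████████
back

????????
??♧♠♧♧·?
??♧♧♠♠♧?
??♧♢♧♧♧?
??♧♠★♧♧?
████████
████████
████████

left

????????
???♧♠♧♧·
??♧♧♧♠♠♧
??♧♧♢♧♧♧
??·♧★♧♧♧
████████
████████
████████

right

????????
??♧♠♧♧·?
?♧♧♧♠♠♧?
?♧♧♢♧♧♧?
?·♧♠★♧♧?
████████
████████
████████

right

????????
?♧♠♧♧·??
♧♧♧♠♠♧♧?
♧♧♢♧♧♧█?
·♧♠♧★♧♢?
████████
████████
████████

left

????????
??♧♠♧♧·?
?♧♧♧♠♠♧♧
?♧♧♢♧♧♧█
?·♧♠★♧♧♢
████████
████████
████████

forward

????????
????????
??♧♠♧♧·?
?♧♧♧♠♠♧♧
?♧♧♢★♧♧█
?·♧♠♧♧♧♢
████████
████████

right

????????
????????
?♧♠♧♧··?
♧♧♧♠♠♧♧?
♧♧♢♧★♧█?
·♧♠♧♧♧♢?
████████
████████

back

????????
?♧♠♧♧··?
♧♧♧♠♠♧♧?
♧♧♢♧♧♧█?
·♧♠♧★♧♢?
████████
████████
████████

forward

????????
????????
?♧♠♧♧··?
♧♧♧♠♠♧♧?
♧♧♢♧★♧█?
·♧♠♧♧♧♢?
████████
████████

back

????????
?♧♠♧♧··?
♧♧♧♠♠♧♧?
♧♧♢♧♧♧█?
·♧♠♧★♧♢?
████████
████████
████████

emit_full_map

?♧♠♧♧··
♧♧♧♠♠♧♧
♧♧♢♧♧♧█
·♧♠♧★♧♢

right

????????
♧♠♧♧··??
♧♧♠♠♧♧♧?
♧♢♧♧♧█♧?
♧♠♧♧★♢♧?
████████
████████
████████

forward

????????
????????
♧♠♧♧···?
♧♧♠♠♧♧♧?
♧♢♧♧★█♧?
♧♠♧♧♧♢♧?
████████
████████

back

????????
♧♠♧♧···?
♧♧♠♠♧♧♧?
♧♢♧♧♧█♧?
♧♠♧♧★♢♧?
████████
████████
████████

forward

????????
????????
♧♠♧♧···?
♧♧♠♠♧♧♧?
♧♢♧♧★█♧?
♧♠♧♧♧♢♧?
████████
████████

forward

????????
????????
??█♠♧♧♢?
♧♠♧♧···?
♧♧♠♠★♧♧?
♧♢♧♧♧█♧?
♧♠♧♧♧♢♧?
████████

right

????????
????????
?█♠♧♧♢♠?
♠♧♧····?
♧♠♠♧★♧·?
♢♧♧♧█♧♧?
♠♧♧♧♢♧♧?
████████

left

????????
????????
??█♠♧♧♢♠
♧♠♧♧····
♧♧♠♠★♧♧·
♧♢♧♧♧█♧♧
♧♠♧♧♧♢♧♧
████████

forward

????????
????????
??♧█·♧♢?
??█♠♧♧♢♠
♧♠♧♧★···
♧♧♠♠♧♧♧·
♧♢♧♧♧█♧♧
♧♠♧♧♧♢♧♧

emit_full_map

???♧█·♧♢?
???█♠♧♧♢♠
?♧♠♧♧★···
♧♧♧♠♠♧♧♧·
♧♧♢♧♧♧█♧♧
·♧♠♧♧♧♢♧♧

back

????????
??♧█·♧♢?
??█♠♧♧♢♠
♧♠♧♧····
♧♧♠♠★♧♧·
♧♢♧♧♧█♧♧
♧♠♧♧♧♢♧♧
████████

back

??♧█·♧♢?
??█♠♧♧♢♠
♧♠♧♧····
♧♧♠♠♧♧♧·
♧♢♧♧★█♧♧
♧♠♧♧♧♢♧♧
████████
████████

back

??█♠♧♧♢♠
♧♠♧♧····
♧♧♠♠♧♧♧·
♧♢♧♧♧█♧♧
♧♠♧♧★♢♧♧
████████
████████
████████

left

???█♠♧♧♢
?♧♠♧♧···
♧♧♧♠♠♧♧♧
♧♧♢♧♧♧█♧
·♧♠♧★♧♢♧
████████
████████
████████

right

??█♠♧♧♢♠
♧♠♧♧····
♧♧♠♠♧♧♧·
♧♢♧♧♧█♧♧
♧♠♧♧★♢♧♧
████████
████████
████████

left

???█♠♧♧♢
?♧♠♧♧···
♧♧♧♠♠♧♧♧
♧♧♢♧♧♧█♧
·♧♠♧★♧♢♧
████████
████████
████████

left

????█♠♧♧
??♧♠♧♧··
?♧♧♧♠♠♧♧
?♧♧♢♧♧♧█
?·♧♠★♧♧♢
████████
████████
████████

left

?????█♠♧
???♧♠♧♧·
??♧♧♧♠♠♧
??♧♧♢♧♧♧
??·♧★♧♧♧
████████
████████
████████

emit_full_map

???♧█·♧♢?
???█♠♧♧♢♠
?♧♠♧♧····
♧♧♧♠♠♧♧♧·
♧♧♢♧♧♧█♧♧
·♧★♧♧♧♢♧♧

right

????█♠♧♧
??♧♠♧♧··
?♧♧♧♠♠♧♧
?♧♧♢♧♧♧█
?·♧♠★♧♧♢
████████
████████
████████


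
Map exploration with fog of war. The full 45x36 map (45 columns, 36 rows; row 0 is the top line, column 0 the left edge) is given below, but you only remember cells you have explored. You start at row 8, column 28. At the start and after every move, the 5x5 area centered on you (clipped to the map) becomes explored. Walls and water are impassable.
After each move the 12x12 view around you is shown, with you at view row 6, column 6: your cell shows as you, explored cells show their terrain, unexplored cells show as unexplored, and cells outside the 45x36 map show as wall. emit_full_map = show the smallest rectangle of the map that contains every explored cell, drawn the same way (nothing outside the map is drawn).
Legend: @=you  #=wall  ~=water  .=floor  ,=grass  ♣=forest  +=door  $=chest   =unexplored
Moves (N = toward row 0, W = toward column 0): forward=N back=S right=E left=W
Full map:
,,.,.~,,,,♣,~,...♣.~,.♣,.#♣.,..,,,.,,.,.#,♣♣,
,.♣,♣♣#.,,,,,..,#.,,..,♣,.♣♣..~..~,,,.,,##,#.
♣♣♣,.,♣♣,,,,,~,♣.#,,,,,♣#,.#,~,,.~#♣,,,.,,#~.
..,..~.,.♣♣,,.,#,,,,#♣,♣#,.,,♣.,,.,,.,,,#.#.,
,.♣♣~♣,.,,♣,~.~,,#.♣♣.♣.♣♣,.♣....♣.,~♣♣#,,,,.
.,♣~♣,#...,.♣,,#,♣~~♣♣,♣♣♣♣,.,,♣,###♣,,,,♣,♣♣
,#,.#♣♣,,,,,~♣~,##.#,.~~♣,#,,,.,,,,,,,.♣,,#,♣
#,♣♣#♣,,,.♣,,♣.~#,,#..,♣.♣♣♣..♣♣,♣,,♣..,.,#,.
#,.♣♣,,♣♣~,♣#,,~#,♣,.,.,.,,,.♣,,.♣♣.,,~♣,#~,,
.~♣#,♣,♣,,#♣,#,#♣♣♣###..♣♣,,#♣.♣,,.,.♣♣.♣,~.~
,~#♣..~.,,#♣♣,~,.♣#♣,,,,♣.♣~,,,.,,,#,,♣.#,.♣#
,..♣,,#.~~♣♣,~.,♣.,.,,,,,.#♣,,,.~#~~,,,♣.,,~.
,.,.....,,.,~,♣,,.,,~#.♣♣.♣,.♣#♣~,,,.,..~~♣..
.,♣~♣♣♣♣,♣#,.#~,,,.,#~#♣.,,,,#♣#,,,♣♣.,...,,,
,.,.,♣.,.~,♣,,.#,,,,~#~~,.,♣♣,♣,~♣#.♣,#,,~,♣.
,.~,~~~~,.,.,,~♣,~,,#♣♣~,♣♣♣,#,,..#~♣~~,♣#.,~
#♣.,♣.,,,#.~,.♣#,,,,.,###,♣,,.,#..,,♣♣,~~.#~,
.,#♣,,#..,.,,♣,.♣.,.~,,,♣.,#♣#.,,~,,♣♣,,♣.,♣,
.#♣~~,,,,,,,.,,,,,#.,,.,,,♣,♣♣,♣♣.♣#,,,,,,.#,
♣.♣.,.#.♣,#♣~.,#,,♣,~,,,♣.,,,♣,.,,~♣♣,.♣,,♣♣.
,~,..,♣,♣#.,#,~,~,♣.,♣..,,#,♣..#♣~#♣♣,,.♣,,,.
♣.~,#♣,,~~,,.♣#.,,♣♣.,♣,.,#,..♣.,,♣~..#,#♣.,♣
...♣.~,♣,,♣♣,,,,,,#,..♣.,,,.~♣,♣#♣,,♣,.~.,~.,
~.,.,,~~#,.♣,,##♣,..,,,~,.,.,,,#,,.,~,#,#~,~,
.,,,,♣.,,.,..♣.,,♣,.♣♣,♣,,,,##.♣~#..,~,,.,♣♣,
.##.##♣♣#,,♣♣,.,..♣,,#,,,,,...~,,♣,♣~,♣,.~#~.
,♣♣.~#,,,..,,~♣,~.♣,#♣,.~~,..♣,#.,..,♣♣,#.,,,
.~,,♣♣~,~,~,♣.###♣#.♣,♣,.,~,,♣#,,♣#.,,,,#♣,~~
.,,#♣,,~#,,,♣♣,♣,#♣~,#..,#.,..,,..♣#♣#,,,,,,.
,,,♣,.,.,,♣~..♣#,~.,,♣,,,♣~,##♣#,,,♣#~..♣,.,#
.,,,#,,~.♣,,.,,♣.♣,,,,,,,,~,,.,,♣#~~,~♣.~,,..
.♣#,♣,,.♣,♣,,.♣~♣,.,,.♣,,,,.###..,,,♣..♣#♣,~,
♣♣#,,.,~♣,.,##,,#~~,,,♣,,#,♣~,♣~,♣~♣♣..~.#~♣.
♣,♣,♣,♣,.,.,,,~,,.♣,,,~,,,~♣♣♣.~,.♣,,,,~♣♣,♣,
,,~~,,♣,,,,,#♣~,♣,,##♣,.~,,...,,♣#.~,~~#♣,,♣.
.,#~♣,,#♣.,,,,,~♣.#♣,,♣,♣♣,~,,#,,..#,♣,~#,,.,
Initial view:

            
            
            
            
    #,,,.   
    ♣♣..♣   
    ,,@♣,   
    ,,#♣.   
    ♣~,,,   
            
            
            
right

            
            
            
            
   #,,,.,   
   ♣♣..♣♣   
   ,,.@,,   
   ,,#♣.♣   
   ♣~,,,.   
            
            
            

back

            
            
            
   #,,,.,   
   ♣♣..♣♣   
   ,,.♣,,   
   ,,#@.♣   
   ♣~,,,.   
    ♣,,,.   
            
            
            

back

            
            
   #,,,.,   
   ♣♣..♣♣   
   ,,.♣,,   
   ,,#♣.♣   
   ♣~,@,.   
    ♣,,,.   
    ,.♣#♣   
            
            
            

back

            
   #,,,.,   
   ♣♣..♣♣   
   ,,.♣,,   
   ,,#♣.♣   
   ♣~,,,.   
    ♣,@,.   
    ,.♣#♣   
    ,,#♣#   
            
            
            

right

            
  #,,,.,    
  ♣♣..♣♣    
  ,,.♣,,    
  ,,#♣.♣,   
  ♣~,,,.,   
   ♣,,@.~   
   ,.♣#♣~   
   ,,#♣#,   
            
            
            

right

            
 #,,,.,     
 ♣♣..♣♣     
 ,,.♣,,     
 ,,#♣.♣,,   
 ♣~,,,.,,   
  ♣,,,@~#   
  ,.♣#♣~,   
  ,,#♣#,,   
            
            
            

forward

            
            
 #,,,.,     
 ♣♣..♣♣     
 ,,.♣,,.♣   
 ,,#♣.♣,,   
 ♣~,,,@,,   
  ♣,,,.~#   
  ,.♣#♣~,   
  ,,#♣#,,   
            
            

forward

            
            
            
 #,,,.,     
 ♣♣..♣♣,♣   
 ,,.♣,,.♣   
 ,,#♣.@,,   
 ♣~,,,.,,   
  ♣,,,.~#   
  ,.♣#♣~,   
  ,,#♣#,,   
            

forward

            
            
            
            
 #,,,.,,,   
 ♣♣..♣♣,♣   
 ,,.♣,@.♣   
 ,,#♣.♣,,   
 ♣~,,,.,,   
  ♣,,,.~#   
  ,.♣#♣~,   
  ,,#♣#,,   

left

            
            
            
            
  #,,,.,,,  
  ♣♣..♣♣,♣  
  ,,.♣@,.♣  
  ,,#♣.♣,,  
  ♣~,,,.,,  
   ♣,,,.~#  
   ,.♣#♣~,  
   ,,#♣#,,  

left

            
            
            
            
   #,,,.,,, 
   ♣♣..♣♣,♣ 
   ,,.@,,.♣ 
   ,,#♣.♣,, 
   ♣~,,,.,, 
    ♣,,,.~# 
    ,.♣#♣~, 
    ,,#♣#,, 

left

            
            
            
            
    #,,,.,,,
    ♣♣..♣♣,♣
    ,,@♣,,.♣
    ,,#♣.♣,,
    ♣~,,,.,,
     ♣,,,.~#
     ,.♣#♣~,
     ,,#♣#,,

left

            
            
            
            
    ,#,,,.,,
    ♣♣♣..♣♣,
    ,,@.♣,,.
    ♣,,#♣.♣,
    .♣~,,,.,
      ♣,,,.~
      ,.♣#♣~
      ,,#♣#,

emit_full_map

,#,,,.,,,
♣♣♣..♣♣,♣
,,@.♣,,.♣
♣,,#♣.♣,,
.♣~,,,.,,
  ♣,,,.~#
  ,.♣#♣~,
  ,,#♣#,,

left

            
            
            
            
    ♣,#,,,.,
    .♣♣♣..♣♣
    .,@,.♣,,
    ♣♣,,#♣.♣
    ♣.♣~,,,.
       ♣,,,.
       ,.♣#♣
       ,,#♣#

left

            
            
            
            
    ~♣,#,,,.
    ♣.♣♣♣..♣
    ,.@,,.♣,
    .♣♣,,#♣.
    ,♣.♣~,,,
        ♣,,,
        ,.♣#
        ,,#♣

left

            
            
            
            
    ~~♣,#,,,
    ,♣.♣♣♣..
    .,@,,,.♣
    ..♣♣,,#♣
    ,,♣.♣~,,
         ♣,,
         ,.♣
         ,,#

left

            
            
            
            
    .~~♣,#,,
    .,♣.♣♣♣.
    ,.@.,,,.
    #..♣♣,,#
    ,,,♣.♣~,
          ♣,
          ,.
          ,,

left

            
            
            
            
    ,.~~♣,#,
    ..,♣.♣♣♣
    .,@,.,,,
    ##..♣♣,,
    ,,,,♣.♣~
           ♣
           ,
           ,

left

            
            
            
            
    #,.~~♣,#
    #..,♣.♣♣
    ,.@.,.,,
    ###..♣♣,
    ♣,,,,♣.♣
            
            
            

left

            
            
            
            
    .#,.~~♣,
    ,#..,♣.♣
    ♣,@,.,.,
    ♣###..♣♣
    #♣,,,,♣.
            
            
            

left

            
            
            
            
    #.#,.~~♣
    ,,#..,♣.
    ,♣@.,.,.
    ♣♣###..♣
    ♣#♣,,,,♣
            
            
            

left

            
            
            
            
    ##.#,.~~
    #,,#..,♣
    #,@,.,.,
    ♣♣♣###..
    .♣#♣,,,,
            
            
            

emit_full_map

##.#,.~~♣,#,,,.,,,
#,,#..,♣.♣♣♣..♣♣,♣
#,@,.,.,.,,,.♣,,.♣
♣♣♣###..♣♣,,#♣.♣,,
.♣#♣,,,,♣.♣~,,,.,,
           ♣,,,.~#
           ,.♣#♣~,
           ,,#♣#,,
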